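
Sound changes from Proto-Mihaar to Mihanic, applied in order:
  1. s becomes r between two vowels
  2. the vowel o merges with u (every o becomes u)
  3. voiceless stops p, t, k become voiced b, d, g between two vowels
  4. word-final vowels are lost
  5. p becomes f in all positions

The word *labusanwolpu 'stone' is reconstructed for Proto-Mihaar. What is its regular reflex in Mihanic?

laburanwulf

Mihanic: *labusanwolpu
  labusanwolpu → laburanwolpu   [rhotacism]
  laburanwolpu → laburanwulpu   [vowel merger]
  laburanwulpu (rule 3 does not apply)
  laburanwulpu → laburanwulp   [apocope]
  laburanwulp → laburanwulf   [unconditioned shift]
  giving Mihanic laburanwulf.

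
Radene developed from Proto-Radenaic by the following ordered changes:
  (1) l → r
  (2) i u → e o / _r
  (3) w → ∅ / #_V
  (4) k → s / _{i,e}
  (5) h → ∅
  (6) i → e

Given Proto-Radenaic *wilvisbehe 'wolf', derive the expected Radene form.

Radene: start from *wilvisbehe.
  rule 1 (unconditioned shift): wilvisbehe → wirvisbehe
  rule 2 (pre-rhotic lowering): wirvisbehe → wervisbehe
  rule 3 (glide loss): wervisbehe → ervisbehe
  rule 4: no change — ervisbehe
  rule 5 (h-loss): ervisbehe → ervisbee
  rule 6 (vowel merger): ervisbee → ervesbee
  ⇒ Radene ervesbee

ervesbee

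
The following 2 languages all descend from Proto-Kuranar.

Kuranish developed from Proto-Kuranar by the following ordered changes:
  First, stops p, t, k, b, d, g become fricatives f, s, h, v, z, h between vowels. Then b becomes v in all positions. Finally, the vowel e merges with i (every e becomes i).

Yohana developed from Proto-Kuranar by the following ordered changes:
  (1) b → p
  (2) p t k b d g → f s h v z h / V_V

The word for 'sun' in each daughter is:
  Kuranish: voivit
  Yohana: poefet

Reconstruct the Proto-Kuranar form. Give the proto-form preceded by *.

*boebet

Position 4: Kuranish has v, Yohana has f. Taking the neighbouring segments as reconstructed: Kuranish v could go back to *b or *v; Yohana f could go back to *p or *b or *f — the one source consistent with every daughter is *b.
Position 1: Kuranish has v, Yohana has p. Taking the neighbouring segments as reconstructed: Kuranish v could go back to *b or *v; Yohana p could go back to *p or *b — the one source consistent with every daughter is *b.
Continuing position by position gives *boebet; check it forward:
Kuranish: *boebet > boevet > voevet > voivit  (by intervocalic lenition, unconditioned shift, vowel merger)
Yohana: *boebet
  boebet → poepet   [unconditioned shift]
  poepet → poefet   [intervocalic lenition]
  giving Yohana poefet.
No other proto-form is consistent with every reflex, so the reconstruction is *boebet.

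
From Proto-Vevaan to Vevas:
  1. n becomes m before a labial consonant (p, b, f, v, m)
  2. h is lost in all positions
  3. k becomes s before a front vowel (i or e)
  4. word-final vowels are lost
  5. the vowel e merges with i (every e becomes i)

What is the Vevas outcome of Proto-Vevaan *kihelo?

siil

Vevas: start from *kihelo.
  rule 1: no change — kihelo
  rule 2 (h-loss): kihelo → kielo
  rule 3 (palatalisation): kielo → sielo
  rule 4 (apocope): sielo → siel
  rule 5 (vowel merger): siel → siil
  ⇒ Vevas siil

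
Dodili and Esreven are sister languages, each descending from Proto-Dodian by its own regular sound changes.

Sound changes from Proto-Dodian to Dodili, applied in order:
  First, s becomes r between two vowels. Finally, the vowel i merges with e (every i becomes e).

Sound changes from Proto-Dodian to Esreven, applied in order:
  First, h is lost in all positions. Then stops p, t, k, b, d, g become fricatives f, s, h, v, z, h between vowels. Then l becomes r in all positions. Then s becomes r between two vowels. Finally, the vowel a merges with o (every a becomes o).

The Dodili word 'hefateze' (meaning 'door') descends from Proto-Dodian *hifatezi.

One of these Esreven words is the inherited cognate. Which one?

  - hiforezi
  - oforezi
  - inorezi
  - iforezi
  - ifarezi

iforezi

Esreven: *hifatezi
  hifatezi → ifatezi   [h-loss]
  ifatezi → ifasezi   [intervocalic lenition]
  ifasezi (rule 3 does not apply)
  ifasezi → ifarezi   [rhotacism]
  ifarezi → iforezi   [vowel merger]
  giving Esreven iforezi.
Among the options, 'iforezi' alone shows every Esreven change applied in order.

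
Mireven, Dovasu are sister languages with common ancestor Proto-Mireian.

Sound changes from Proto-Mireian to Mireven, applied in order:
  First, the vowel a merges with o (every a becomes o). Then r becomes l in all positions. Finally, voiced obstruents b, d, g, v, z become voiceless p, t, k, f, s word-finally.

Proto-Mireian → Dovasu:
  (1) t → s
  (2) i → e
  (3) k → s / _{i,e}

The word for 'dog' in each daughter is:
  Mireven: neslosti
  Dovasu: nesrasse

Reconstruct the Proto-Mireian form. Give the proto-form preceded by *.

Position 4: Mireven has l, Dovasu has r. Dovasu preserves r here (none of its changes turn any other segment into r), so the proto-segment is *r.
Position 7: Mireven has t, Dovasu has s. Taking the neighbouring segments as reconstructed: Mireven t can only go back to *t; Dovasu s could go back to *t or *k or *s — the one source consistent with every daughter is *t.
Position 8: Mireven has i, Dovasu has e. Mireven preserves i here (none of its changes turn any other segment into i), so the proto-segment is *i.
Continuing position by position gives *nesrasti; check it forward:
Mireven: *nesrasti
  nesrasti → nesrosti   [vowel merger]
  nesrosti → neslosti   [unconditioned shift]
  neslosti (rule 3 does not apply)
  giving Mireven neslosti.
Dovasu: *nesrasti
  nesrasti → nesrassi   [unconditioned shift]
  nesrassi → nesrasse   [vowel merger]
  nesrasse (rule 3 does not apply)
  giving Dovasu nesrasse.
Only *nesrasti yields all of Mireven neslosti, Dovasu nesrasse.

*nesrasti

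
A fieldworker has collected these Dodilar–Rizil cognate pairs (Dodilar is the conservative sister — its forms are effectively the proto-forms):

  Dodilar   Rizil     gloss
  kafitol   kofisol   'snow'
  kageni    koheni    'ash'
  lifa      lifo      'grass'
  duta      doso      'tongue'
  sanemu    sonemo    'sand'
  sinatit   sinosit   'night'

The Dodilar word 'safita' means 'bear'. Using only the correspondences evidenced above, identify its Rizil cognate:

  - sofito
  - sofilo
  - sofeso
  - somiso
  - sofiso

kafitol ~ kofisol — Dodilar a corresponds to Rizil o after a consonant, before a labial obstruent.
duta ~ doso — Dodilar t corresponds to Rizil s between vowels (before a back vowel).
lifa ~ lifo, duta ~ doso — Dodilar a corresponds to Rizil o word-finally.
Applying these to Dodilar 'safita':
  safita → sofita   (a→o after a consonant, before a labial obstruent)
  sofita → sofisa   (t→s between vowels (before a back vowel))
  sofisa → sofiso   (a→o word-finally)
So the Rizil cognate is 'sofiso'.

sofiso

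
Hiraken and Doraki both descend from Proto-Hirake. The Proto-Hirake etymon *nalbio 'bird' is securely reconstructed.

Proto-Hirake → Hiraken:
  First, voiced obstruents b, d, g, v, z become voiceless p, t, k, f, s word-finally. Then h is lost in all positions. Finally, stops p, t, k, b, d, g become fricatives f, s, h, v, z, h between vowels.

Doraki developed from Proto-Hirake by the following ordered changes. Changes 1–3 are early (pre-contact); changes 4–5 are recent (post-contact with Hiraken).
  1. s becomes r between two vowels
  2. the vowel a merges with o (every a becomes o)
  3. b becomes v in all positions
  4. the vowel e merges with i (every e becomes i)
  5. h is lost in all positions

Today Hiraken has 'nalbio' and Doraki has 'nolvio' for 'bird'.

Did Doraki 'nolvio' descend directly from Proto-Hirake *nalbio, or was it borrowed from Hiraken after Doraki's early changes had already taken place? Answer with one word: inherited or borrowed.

If inherited, *nalbio would pass through all of Doraki's changes:
Doraki: start from *nalbio.
  rule 1: no change — nalbio
  rule 2 (vowel merger): nalbio → nolbio
  rule 3 (unconditioned shift): nolbio → nolvio
  rule 4: no change — nolvio
  rule 5: no change — nolvio
  ⇒ Doraki nolvio
If borrowed from Hiraken 'nalbio' after the early changes, it would undergo only the recent ones:
  rule 4 (vowel merger): no change (nalbio)
  rule 5 (h-loss): no change (nalbio)
  ⇒ as a loan: nalbio
Doraki 'nolvio' matches the inherited outcome exactly, so it is an inherited cognate, not a loan.

inherited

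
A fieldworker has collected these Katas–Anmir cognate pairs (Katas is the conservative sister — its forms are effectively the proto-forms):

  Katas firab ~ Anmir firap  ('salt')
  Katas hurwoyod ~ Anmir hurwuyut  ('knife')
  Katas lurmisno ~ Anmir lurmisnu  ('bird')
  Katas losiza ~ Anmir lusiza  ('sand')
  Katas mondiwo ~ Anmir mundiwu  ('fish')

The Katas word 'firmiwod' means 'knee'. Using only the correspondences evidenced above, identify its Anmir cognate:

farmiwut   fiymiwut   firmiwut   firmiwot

hurwoyod ~ hurwuyut, losiza ~ lusiza — Katas o corresponds to Anmir u after a consonant, before a consonant other than r, m, n, p, b, f, v.
hurwoyod ~ hurwuyut — Katas d corresponds to Anmir t word-finally.
Applying these to Katas 'firmiwod':
  firmiwod → firmiwud   (o→u after a consonant, before a consonant other than r, m, n, p, b, f, v)
  firmiwud → firmiwut   (d→t word-finally)
So the Anmir cognate is 'firmiwut'.

firmiwut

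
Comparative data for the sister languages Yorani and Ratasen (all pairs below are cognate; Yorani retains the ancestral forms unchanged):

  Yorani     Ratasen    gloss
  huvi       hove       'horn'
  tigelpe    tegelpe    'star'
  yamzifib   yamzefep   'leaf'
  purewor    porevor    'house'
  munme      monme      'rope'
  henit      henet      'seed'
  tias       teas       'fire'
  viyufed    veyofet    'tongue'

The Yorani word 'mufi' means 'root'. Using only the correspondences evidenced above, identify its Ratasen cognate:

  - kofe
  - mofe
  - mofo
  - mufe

mofe

viyufed ~ veyofet — Yorani u corresponds to Ratasen o after a consonant, before a labial obstruent.
huvi ~ hove — Yorani i corresponds to Ratasen e word-finally.
Applying these to Yorani 'mufi':
  mufi → mofi   (u→o after a consonant, before a labial obstruent)
  mofi → mofe   (i→e word-finally)
So the Ratasen cognate is 'mofe'.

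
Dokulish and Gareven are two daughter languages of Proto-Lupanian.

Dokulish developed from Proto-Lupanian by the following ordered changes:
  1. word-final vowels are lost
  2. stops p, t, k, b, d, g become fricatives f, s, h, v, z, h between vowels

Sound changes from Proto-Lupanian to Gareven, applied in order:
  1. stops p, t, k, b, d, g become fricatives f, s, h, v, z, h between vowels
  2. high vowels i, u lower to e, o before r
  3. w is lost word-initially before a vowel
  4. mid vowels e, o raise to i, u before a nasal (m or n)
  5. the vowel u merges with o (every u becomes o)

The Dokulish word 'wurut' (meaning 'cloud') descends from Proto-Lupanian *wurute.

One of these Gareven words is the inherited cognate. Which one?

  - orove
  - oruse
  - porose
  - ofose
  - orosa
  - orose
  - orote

Gareven: *wurute > wuruse > woruse > oruse > orose  (by intervocalic lenition, pre-rhotic lowering, glide loss, vowel merger)
Only 'orose' matches the regular Gareven development of *wurute.

orose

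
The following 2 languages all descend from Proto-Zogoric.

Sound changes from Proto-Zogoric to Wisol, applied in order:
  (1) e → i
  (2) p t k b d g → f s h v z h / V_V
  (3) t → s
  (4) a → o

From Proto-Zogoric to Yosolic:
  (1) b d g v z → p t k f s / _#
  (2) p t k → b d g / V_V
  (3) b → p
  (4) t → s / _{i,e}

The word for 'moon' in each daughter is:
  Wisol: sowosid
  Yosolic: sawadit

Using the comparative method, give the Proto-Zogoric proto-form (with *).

*sawatid

Position 2: Wisol has o, Yosolic has a. Yosolic preserves a here (none of its changes turn any other segment into a), so the proto-segment is *a.
Position 5: Wisol has s, Yosolic has d. Taking the neighbouring segments as reconstructed: Wisol s could go back to *t or *s; Yosolic d could go back to *t or *d — the one source consistent with every daughter is *t.
Continuing position by position gives *sawatid; check it forward:
Wisol: start from *sawatid.
  rule 1: no change — sawatid
  rule 2 (intervocalic lenition): sawatid → sawasid
  rule 3: no change — sawasid
  rule 4 (vowel merger): sawasid → sowosid
  ⇒ Wisol sowosid
Yosolic: *sawatid
  sawatid → sawatit   [final devoicing]
  sawatit → sawadit   [intervocalic voicing]
  sawadit (rule 3 does not apply)
  sawadit (rule 4 does not apply)
  giving Yosolic sawadit.
*sawatid is the unique common source.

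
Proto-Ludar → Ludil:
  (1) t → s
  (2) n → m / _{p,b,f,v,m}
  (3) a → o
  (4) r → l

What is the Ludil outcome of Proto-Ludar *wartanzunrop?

Ludil: *wartanzunrop
  wartanzunrop → warsanzunrop   [unconditioned shift]
  warsanzunrop (rule 2 does not apply)
  warsanzunrop → worsonzunrop   [vowel merger]
  worsonzunrop → wolsonzunlop   [unconditioned shift]
  giving Ludil wolsonzunlop.

wolsonzunlop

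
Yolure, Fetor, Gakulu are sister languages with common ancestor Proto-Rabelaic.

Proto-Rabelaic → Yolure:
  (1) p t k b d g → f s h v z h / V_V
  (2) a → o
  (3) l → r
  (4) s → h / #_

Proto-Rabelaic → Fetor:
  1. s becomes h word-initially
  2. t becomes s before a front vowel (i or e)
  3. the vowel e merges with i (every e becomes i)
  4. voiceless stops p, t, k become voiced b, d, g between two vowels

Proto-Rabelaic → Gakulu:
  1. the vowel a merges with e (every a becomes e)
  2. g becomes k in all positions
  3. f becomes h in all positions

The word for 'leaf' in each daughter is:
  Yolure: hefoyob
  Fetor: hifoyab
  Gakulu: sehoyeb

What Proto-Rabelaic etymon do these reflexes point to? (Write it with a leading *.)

Position 2: Yolure has e, Fetor has i, Gakulu has e. Yolure preserves e here (none of its changes turn any other segment into e), so the proto-segment is *e.
Position 3: Yolure has f, Fetor has f, Gakulu has h. Fetor preserves f here (none of its changes turn any other segment into f), so the proto-segment is *f.
Continuing position by position gives *sefoyab; check it forward:
Yolure: start from *sefoyab.
  rule 1: no change — sefoyab
  rule 2 (vowel merger): sefoyab → sefoyob
  rule 3: no change — sefoyob
  rule 4 (debuccalisation): sefoyob → hefoyob
  ⇒ Yolure hefoyob
Fetor: *sefoyab > hefoyab > hifoyab  (by debuccalisation, vowel merger)
Gakulu: *sefoyab > sefoyeb > sehoyeb  (by vowel merger, unconditioned shift)
*sefoyab is the unique common source.

*sefoyab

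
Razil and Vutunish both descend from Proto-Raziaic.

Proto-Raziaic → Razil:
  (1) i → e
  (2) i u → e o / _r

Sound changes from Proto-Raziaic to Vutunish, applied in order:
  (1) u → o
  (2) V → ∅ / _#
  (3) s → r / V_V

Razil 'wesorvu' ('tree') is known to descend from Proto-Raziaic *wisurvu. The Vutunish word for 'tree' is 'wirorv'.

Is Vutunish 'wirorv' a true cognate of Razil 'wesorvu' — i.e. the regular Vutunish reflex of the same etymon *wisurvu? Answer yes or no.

Derive the expected Vutunish reflex of *wisurvu:
Vutunish: *wisurvu
  wisurvu → wisorvo   [vowel merger]
  wisorvo → wisorv   [apocope]
  wisorv → wirorv   [rhotacism]
  giving Vutunish wirorv.
Vutunish 'wirorv' matches the regular reflex exactly, so the pair is cognate.

yes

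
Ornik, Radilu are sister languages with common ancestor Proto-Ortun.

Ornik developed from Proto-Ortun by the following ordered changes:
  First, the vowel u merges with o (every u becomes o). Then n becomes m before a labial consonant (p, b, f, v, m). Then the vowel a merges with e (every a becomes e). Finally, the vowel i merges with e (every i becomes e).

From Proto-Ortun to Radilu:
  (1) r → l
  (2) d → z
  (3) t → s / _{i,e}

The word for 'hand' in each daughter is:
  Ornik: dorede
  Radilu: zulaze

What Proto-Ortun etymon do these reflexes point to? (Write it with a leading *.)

Position 1: Ornik has d, Radilu has z. Ornik preserves d here (none of its changes turn any other segment into d), so the proto-segment is *d.
Position 2: Ornik has o, Radilu has u. Radilu preserves u here (none of its changes turn any other segment into u), so the proto-segment is *u.
This points to *durade. Verify forward in each daughter:
Ornik: *durade > dorade > dorede  (by vowel merger, vowel merger)
Radilu: *durade > dulade > zulaze  (by unconditioned shift, unconditioned shift)
*durade is the unique common source.

*durade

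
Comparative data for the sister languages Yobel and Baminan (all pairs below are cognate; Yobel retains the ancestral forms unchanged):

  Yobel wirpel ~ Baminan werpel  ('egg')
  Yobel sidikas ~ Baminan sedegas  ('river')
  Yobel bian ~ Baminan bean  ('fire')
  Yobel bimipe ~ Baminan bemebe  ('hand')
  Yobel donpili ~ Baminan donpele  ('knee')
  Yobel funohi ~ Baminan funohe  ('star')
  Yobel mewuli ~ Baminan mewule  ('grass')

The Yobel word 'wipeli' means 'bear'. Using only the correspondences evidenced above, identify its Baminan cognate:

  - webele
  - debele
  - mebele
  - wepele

webele

bimipe ~ bemebe — Yobel i corresponds to Baminan e after a consonant, before a labial obstruent.
bimipe ~ bemebe — Yobel p corresponds to Baminan b between vowels (before a front vowel).
donpili ~ donpele, funohi ~ funohe — Yobel i corresponds to Baminan e word-finally.
Applying these to Yobel 'wipeli':
  wipeli → wepeli   (i→e after a consonant, before a labial obstruent)
  wepeli → webeli   (p→b between vowels (before a front vowel))
  webeli → webele   (i→e word-finally)
So the Baminan cognate is 'webele'.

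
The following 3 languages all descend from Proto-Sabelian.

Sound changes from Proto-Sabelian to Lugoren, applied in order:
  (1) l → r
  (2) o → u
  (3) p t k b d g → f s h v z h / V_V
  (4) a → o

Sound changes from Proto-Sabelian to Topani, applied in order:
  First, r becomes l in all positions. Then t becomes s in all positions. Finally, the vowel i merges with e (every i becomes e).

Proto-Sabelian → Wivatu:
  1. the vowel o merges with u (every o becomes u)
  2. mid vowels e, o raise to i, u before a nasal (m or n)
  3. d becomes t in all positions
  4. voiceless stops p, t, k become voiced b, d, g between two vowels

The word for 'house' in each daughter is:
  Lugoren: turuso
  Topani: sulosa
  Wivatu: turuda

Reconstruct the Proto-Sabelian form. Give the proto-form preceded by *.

Position 1: Lugoren has t, Topani has s, Wivatu has t. Lugoren preserves t here (none of its changes turn any other segment into t), so the proto-segment is *t.
Position 5: Lugoren has s, Topani has s, Wivatu has d. Taking the neighbouring segments as reconstructed: Lugoren s could go back to *t or *s; Topani s could go back to *t or *s; Wivatu d could go back to *t or *d — the one source consistent with every daughter is *t.
This points to *turota. Verify forward in each daughter:
Lugoren: *turota
  turota (rule 1 does not apply)
  turota → turuta   [vowel merger]
  turuta → turusa   [intervocalic lenition]
  turusa → turuso   [vowel merger]
  giving Lugoren turuso.
Topani: *turota
  turota → tulota   [unconditioned shift]
  tulota → sulosa   [unconditioned shift]
  sulosa (rule 3 does not apply)
  giving Topani sulosa.
Wivatu: *turota > turuta > turuda  (by vowel merger, intervocalic voicing)
Only *turota yields all of Lugoren turuso, Topani sulosa, Wivatu turuda.

*turota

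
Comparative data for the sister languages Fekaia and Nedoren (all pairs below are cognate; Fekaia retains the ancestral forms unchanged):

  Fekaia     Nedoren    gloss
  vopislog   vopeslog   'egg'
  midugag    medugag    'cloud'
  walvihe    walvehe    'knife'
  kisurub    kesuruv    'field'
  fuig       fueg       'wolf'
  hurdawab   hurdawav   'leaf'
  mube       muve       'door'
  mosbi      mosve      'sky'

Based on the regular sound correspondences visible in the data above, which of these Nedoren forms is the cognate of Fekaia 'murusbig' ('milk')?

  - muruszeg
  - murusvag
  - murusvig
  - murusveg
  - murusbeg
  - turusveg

murusveg

mosbi ~ mosve — Fekaia b corresponds to Nedoren v after a consonant, before a front vowel.
vopislog ~ vopeslog, midugag ~ medugag — Fekaia i corresponds to Nedoren e after a consonant, before a consonant other than r, m, n, p, b, f, v.
Applying these to Fekaia 'murusbig':
  murusbig → murusvig   (b→v after a consonant, before a front vowel)
  murusvig → murusveg   (i→e after a consonant, before a consonant other than r, m, n, p, b, f, v)
So the Nedoren cognate is 'murusveg'.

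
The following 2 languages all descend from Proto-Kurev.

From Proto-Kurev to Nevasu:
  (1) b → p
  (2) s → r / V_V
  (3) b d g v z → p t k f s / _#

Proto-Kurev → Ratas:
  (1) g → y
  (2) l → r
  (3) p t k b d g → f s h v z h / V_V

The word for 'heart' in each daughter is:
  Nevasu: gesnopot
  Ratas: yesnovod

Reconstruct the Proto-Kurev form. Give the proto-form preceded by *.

Position 1: Nevasu has g, Ratas has y. Nevasu preserves g here (none of its changes turn any other segment into g), so the proto-segment is *g.
Position 6: Nevasu has p, Ratas has v. Taking the neighbouring segments as reconstructed: Nevasu p could go back to *p or *b; Ratas v could go back to *b or *v — the one source consistent with every daughter is *b.
Continuing position by position gives *gesnobod; check it forward:
Nevasu: *gesnobod
  gesnobod → gesnopod   [unconditioned shift]
  gesnopod (rule 2 does not apply)
  gesnopod → gesnopot   [final devoicing]
  giving Nevasu gesnopot.
Ratas: *gesnobod
  gesnobod → yesnobod   [unconditioned shift]
  yesnobod (rule 2 does not apply)
  yesnobod → yesnovod   [intervocalic lenition]
  giving Ratas yesnovod.
*gesnobod is the unique common source.

*gesnobod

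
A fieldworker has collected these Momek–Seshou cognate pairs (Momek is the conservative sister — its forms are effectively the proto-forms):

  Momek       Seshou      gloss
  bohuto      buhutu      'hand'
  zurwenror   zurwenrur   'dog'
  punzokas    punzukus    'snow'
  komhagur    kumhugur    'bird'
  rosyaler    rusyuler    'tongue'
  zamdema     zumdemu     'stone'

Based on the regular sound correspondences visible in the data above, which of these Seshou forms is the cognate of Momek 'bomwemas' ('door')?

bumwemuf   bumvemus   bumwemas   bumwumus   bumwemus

komhagur ~ kumhugur — Momek o corresponds to Seshou u after a consonant, before a nasal.
punzokas ~ punzukus, komhagur ~ kumhugur — Momek a corresponds to Seshou u after a consonant, before a consonant other than r, m, n, p, b, f, v.
Applying these to Momek 'bomwemas':
  bomwemas → bumwemas   (o→u after a consonant, before a nasal)
  bumwemas → bumwemus   (a→u after a consonant, before a consonant other than r, m, n, p, b, f, v)
So the Seshou cognate is 'bumwemus'.

bumwemus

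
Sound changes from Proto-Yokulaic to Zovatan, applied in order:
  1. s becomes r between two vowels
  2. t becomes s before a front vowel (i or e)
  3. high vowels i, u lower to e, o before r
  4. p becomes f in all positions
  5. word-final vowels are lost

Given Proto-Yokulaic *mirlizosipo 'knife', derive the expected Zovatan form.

Zovatan: *mirlizosipo
  mirlizosipo → mirlizoripo   [rhotacism]
  mirlizoripo (rule 2 does not apply)
  mirlizoripo → merlizoripo   [pre-rhotic lowering]
  merlizoripo → merlizorifo   [unconditioned shift]
  merlizorifo → merlizorif   [apocope]
  giving Zovatan merlizorif.

merlizorif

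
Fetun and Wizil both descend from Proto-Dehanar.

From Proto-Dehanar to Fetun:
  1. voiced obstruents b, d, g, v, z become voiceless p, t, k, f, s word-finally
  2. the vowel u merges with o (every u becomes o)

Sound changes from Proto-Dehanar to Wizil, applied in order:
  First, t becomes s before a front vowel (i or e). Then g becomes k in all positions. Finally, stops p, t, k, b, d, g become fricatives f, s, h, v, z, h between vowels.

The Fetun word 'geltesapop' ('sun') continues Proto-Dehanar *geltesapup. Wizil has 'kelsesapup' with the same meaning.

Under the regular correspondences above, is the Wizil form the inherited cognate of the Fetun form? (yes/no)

Derive the expected Wizil reflex of *geltesapup:
Wizil: *geltesapup
  geltesapup → gelsesapup   [palatalisation]
  gelsesapup → kelsesapup   [unconditioned shift]
  kelsesapup → kelsesafup   [intervocalic lenition]
  giving Wizil kelsesafup.
The regular Wizil reflex would be 'kelsesafup', but the attested form is 'kelsesapup'. The correspondence is irregular, so they are not cognates (the Wizil form has a different source).

no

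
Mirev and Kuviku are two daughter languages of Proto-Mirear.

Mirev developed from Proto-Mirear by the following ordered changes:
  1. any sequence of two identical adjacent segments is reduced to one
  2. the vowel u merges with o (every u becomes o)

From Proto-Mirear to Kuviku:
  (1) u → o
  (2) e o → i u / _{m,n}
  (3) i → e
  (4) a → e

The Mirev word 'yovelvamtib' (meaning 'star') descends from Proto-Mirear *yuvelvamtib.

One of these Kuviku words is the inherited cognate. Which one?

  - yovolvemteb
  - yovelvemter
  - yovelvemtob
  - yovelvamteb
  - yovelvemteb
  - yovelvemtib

Kuviku: start from *yuvelvamtib.
  rule 1 (vowel merger): yuvelvamtib → yovelvamtib
  rule 2: no change — yovelvamtib
  rule 3 (vowel merger): yovelvamtib → yovelvamteb
  rule 4 (vowel merger): yovelvamteb → yovelvemteb
  ⇒ Kuviku yovelvemteb
The other candidates each miss or misapply at least one Kuviku change.

yovelvemteb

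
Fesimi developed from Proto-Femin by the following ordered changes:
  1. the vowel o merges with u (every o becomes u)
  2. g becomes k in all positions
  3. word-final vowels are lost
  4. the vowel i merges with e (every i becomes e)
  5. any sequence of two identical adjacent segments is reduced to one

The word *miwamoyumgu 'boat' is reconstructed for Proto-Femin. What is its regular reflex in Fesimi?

mewamuyumk

Fesimi: start from *miwamoyumgu.
  rule 1 (vowel merger): miwamoyumgu → miwamuyumgu
  rule 2 (unconditioned shift): miwamuyumgu → miwamuyumku
  rule 3 (apocope): miwamuyumku → miwamuyumk
  rule 4 (vowel merger): miwamuyumk → mewamuyumk
  rule 5: no change — mewamuyumk
  ⇒ Fesimi mewamuyumk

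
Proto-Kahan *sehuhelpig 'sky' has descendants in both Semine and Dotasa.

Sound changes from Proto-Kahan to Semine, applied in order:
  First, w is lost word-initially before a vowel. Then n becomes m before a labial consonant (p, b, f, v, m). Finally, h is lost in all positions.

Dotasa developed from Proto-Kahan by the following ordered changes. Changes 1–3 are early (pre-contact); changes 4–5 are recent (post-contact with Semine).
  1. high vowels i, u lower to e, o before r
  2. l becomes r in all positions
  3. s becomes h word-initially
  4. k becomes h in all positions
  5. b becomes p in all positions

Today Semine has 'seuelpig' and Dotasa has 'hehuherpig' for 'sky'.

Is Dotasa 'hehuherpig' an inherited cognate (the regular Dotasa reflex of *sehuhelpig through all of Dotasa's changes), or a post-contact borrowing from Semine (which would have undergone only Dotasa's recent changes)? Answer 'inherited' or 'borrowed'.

If inherited, *sehuhelpig would pass through all of Dotasa's changes:
Dotasa: *sehuhelpig > sehuherpig > hehuherpig  (by unconditioned shift, debuccalisation)
If borrowed from Semine 'seuelpig' after the early changes, it would undergo only the recent ones:
  rule 4 (unconditioned shift): no change (seuelpig)
  rule 5 (unconditioned shift): no change (seuelpig)
  ⇒ as a loan: seuelpig
Dotasa 'hehuherpig' matches the inherited outcome exactly, so it is an inherited cognate, not a loan.

inherited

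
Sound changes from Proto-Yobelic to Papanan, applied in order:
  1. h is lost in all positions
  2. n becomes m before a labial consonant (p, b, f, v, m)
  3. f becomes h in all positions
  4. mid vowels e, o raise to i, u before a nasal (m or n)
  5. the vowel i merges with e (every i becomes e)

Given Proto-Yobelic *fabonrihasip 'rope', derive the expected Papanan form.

habunreasep

Papanan: *fabonrihasip > fabonriasip > habonriasip > habunriasip > habunreasep  (by h-loss, unconditioned shift, pre-nasal raising, vowel merger)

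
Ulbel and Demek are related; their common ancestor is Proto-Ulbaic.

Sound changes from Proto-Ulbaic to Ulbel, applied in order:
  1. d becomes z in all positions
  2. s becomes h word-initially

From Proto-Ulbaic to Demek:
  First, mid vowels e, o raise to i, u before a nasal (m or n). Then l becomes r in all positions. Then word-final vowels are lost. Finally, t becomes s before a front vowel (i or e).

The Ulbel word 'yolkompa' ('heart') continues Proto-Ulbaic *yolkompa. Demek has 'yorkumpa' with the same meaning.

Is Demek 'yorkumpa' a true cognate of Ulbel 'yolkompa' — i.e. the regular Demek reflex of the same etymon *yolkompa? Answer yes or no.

Derive the expected Demek reflex of *yolkompa:
Demek: *yolkompa > yolkumpa > yorkumpa > yorkump  (by pre-nasal raising, unconditioned shift, apocope)
The regular Demek reflex would be 'yorkump', but the attested form is 'yorkumpa'. The correspondence is irregular, so they are not cognates (the Demek form has a different source).

no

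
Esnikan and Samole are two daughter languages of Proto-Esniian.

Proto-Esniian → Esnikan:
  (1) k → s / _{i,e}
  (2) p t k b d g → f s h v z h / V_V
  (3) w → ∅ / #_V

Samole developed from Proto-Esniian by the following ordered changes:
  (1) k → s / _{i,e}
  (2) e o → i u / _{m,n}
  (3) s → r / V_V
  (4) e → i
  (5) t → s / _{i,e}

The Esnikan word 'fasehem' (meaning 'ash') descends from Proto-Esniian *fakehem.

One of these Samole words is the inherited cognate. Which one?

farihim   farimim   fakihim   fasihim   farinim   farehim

Samole: start from *fakehem.
  rule 1 (palatalisation): fakehem → fasehem
  rule 2 (pre-nasal raising): fasehem → fasehim
  rule 3 (rhotacism): fasehim → farehim
  rule 4 (vowel merger): farehim → farihim
  rule 5: no change — farihim
  ⇒ Samole farihim
Only 'farihim' matches the regular Samole development of *fakehem.

farihim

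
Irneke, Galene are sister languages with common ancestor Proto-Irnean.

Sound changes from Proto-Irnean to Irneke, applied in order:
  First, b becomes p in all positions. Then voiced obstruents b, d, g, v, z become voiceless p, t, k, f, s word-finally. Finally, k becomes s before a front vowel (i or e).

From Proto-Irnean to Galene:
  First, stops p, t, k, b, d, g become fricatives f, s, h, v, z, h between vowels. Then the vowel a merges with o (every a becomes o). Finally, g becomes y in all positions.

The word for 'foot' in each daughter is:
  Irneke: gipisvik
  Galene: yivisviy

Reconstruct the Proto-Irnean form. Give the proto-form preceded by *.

*gibisvig

Position 1: Irneke has g, Galene has y. Irneke preserves g here (none of its changes turn any other segment into g), so the proto-segment is *g.
Position 8: Irneke has k, Galene has y. Taking the neighbouring segments as reconstructed: Irneke k could go back to *k or *g; Galene y could go back to *g or *y — the one source consistent with every daughter is *g.
Position 3: Irneke has p, Galene has v. Taking the neighbouring segments as reconstructed: Irneke p could go back to *p or *b; Galene v could go back to *b or *v — the one source consistent with every daughter is *b.
Verify the candidate proto-form against each daughter:
Irneke: *gibisvig
  gibisvig → gipisvig   [unconditioned shift]
  gipisvig → gipisvik   [final devoicing]
  gipisvik (rule 3 does not apply)
  giving Irneke gipisvik.
Galene: *gibisvig > givisvig > yivisviy  (by intervocalic lenition, unconditioned shift)
No other proto-form is consistent with every reflex, so the reconstruction is *gibisvig.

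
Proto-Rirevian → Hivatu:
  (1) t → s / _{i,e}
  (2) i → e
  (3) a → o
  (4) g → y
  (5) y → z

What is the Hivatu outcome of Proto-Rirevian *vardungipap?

vordunzepop

Hivatu: *vardungipap
  vardungipap (rule 1 does not apply)
  vardungipap → vardungepap   [vowel merger]
  vardungepap → vordungepop   [vowel merger]
  vordungepop → vordunyepop   [unconditioned shift]
  vordunyepop → vordunzepop   [unconditioned shift]
  giving Hivatu vordunzepop.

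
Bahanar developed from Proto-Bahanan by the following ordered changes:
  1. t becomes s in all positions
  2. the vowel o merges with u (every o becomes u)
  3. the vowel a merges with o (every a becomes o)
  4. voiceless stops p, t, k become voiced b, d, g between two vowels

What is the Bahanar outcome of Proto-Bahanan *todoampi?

Bahanar: *todoampi
  todoampi → sodoampi   [unconditioned shift]
  sodoampi → suduampi   [vowel merger]
  suduampi → suduompi   [vowel merger]
  suduompi (rule 4 does not apply)
  giving Bahanar suduompi.

suduompi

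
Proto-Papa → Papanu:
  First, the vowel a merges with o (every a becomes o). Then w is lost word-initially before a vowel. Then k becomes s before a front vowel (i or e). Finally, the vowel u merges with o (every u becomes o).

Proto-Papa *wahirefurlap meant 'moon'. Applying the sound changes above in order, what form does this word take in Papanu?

Papanu: *wahirefurlap > wohirefurlop > ohirefurlop > ohireforlop  (by vowel merger, glide loss, vowel merger)

ohireforlop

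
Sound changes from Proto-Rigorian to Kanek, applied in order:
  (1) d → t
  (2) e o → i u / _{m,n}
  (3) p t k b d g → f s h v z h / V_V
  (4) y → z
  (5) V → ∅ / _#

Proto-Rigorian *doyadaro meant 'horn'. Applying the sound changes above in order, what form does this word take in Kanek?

Kanek: start from *doyadaro.
  rule 1 (unconditioned shift): doyadaro → toyataro
  rule 2: no change — toyataro
  rule 3 (intervocalic lenition): toyataro → toyasaro
  rule 4 (unconditioned shift): toyasaro → tozasaro
  rule 5 (apocope): tozasaro → tozasar
  ⇒ Kanek tozasar

tozasar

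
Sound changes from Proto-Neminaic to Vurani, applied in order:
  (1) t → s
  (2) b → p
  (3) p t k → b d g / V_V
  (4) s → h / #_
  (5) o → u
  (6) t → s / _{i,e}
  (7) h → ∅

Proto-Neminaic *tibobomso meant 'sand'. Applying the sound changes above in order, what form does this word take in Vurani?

ibubumsu

Vurani: start from *tibobomso.
  rule 1 (unconditioned shift): tibobomso → sibobomso
  rule 2 (unconditioned shift): sibobomso → sipopomso
  rule 3 (intervocalic voicing): sipopomso → sibobomso
  rule 4 (debuccalisation): sibobomso → hibobomso
  rule 5 (vowel merger): hibobomso → hibubumsu
  rule 6: no change — hibubumsu
  rule 7 (h-loss): hibubumsu → ibubumsu
  ⇒ Vurani ibubumsu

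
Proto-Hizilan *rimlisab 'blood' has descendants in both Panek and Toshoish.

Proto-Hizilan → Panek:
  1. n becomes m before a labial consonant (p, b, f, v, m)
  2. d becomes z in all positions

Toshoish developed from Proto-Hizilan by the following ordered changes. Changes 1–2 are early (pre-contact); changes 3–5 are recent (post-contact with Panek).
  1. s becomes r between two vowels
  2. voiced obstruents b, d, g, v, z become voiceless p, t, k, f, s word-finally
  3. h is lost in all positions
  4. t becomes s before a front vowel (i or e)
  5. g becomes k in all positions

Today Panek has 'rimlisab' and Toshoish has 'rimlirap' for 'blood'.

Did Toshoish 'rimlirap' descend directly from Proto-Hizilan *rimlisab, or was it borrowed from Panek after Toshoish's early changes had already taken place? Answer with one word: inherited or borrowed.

inherited

If inherited, *rimlisab would pass through all of Toshoish's changes:
Toshoish: *rimlisab > rimlirab > rimlirap  (by rhotacism, final devoicing)
If borrowed from Panek 'rimlisab' after the early changes, it would undergo only the recent ones:
  rule 3 (h-loss): no change (rimlisab)
  rule 4 (palatalisation): no change (rimlisab)
  rule 5 (unconditioned shift): no change (rimlisab)
  ⇒ as a loan: rimlisab
Toshoish 'rimlirap' matches the inherited outcome exactly, so it is an inherited cognate, not a loan.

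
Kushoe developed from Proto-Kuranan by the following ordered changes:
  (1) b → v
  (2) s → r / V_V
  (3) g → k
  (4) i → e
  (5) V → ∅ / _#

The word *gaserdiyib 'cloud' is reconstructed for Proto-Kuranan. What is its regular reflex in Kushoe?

karerdeyev

Kushoe: *gaserdiyib > gaserdiyiv > garerdiyiv > karerdiyiv > karerdeyev  (by unconditioned shift, rhotacism, unconditioned shift, vowel merger)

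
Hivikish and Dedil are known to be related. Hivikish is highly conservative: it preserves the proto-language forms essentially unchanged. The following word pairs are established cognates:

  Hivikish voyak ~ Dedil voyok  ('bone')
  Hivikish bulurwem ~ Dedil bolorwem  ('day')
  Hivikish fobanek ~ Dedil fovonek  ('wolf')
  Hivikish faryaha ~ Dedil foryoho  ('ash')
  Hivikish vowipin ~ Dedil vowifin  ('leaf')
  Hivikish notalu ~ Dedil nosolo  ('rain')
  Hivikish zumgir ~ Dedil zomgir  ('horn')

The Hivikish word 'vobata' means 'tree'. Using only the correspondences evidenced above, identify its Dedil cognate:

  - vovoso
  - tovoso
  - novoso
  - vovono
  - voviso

fobanek ~ fovonek — Hivikish b corresponds to Dedil v between vowels (before a back vowel).
voyak ~ voyok, faryaha ~ foryoho — Hivikish a corresponds to Dedil o after a consonant, before a consonant other than r, m, n, p, b, f, v.
notalu ~ nosolo — Hivikish t corresponds to Dedil s between vowels (before a back vowel).
faryaha ~ foryoho — Hivikish a corresponds to Dedil o word-finally.
Applying these to Hivikish 'vobata':
  vobata → vovata   (b→v between vowels (before a back vowel))
  vovata → vovota   (a→o after a consonant, before a consonant other than r, m, n, p, b, f, v)
  vovota → vovosa   (t→s between vowels (before a back vowel))
  vovosa → vovoso   (a→o word-finally)
So the Dedil cognate is 'vovoso'.

vovoso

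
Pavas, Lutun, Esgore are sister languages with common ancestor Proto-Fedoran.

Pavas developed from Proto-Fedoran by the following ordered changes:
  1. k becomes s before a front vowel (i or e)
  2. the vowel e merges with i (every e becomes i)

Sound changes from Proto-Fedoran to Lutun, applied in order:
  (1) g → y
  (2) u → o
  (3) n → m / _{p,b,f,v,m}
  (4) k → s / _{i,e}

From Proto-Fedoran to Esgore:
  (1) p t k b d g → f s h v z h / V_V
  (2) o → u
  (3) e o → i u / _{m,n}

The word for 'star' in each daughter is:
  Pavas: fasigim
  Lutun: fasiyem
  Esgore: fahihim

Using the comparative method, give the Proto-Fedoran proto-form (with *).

*fakigem

Position 6: Pavas has i, Lutun has e, Esgore has i. Lutun preserves e here (none of its changes turn any other segment into e), so the proto-segment is *e.
Position 3: Pavas has s, Lutun has s, Esgore has h. Taking the neighbouring segments as reconstructed: Pavas s could go back to *k or *s; Lutun s could go back to *k or *s; Esgore h could go back to *k or *g or *h — the one source consistent with every daughter is *k.
This points to *fakigem. Verify forward in each daughter:
Pavas: start from *fakigem.
  rule 1 (palatalisation): fakigem → fasigem
  rule 2 (vowel merger): fasigem → fasigim
  ⇒ Pavas fasigim
Lutun: *fakigem > fakiyem > fasiyem  (by unconditioned shift, palatalisation)
Esgore: start from *fakigem.
  rule 1 (intervocalic lenition): fakigem → fahihem
  rule 2: no change — fahihem
  rule 3 (pre-nasal raising): fahihem → fahihim
  ⇒ Esgore fahihim
Only *fakigem yields all of Pavas fasigim, Lutun fasiyem, Esgore fahihim.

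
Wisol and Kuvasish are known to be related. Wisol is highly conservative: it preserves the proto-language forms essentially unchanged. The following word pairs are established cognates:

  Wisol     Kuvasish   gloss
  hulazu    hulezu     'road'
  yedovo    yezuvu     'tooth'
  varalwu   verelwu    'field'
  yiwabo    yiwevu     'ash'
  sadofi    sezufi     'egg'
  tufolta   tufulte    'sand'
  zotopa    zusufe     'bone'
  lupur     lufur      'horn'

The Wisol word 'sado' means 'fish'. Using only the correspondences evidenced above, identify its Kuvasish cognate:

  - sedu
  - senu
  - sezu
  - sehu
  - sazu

sezu

hulazu ~ hulezu, varalwu ~ verelwu — Wisol a corresponds to Kuvasish e after a consonant, before a consonant other than r, m, n, p, b, f, v.
yedovo ~ yezuvu, sadofi ~ sezufi — Wisol d corresponds to Kuvasish z between vowels (before a back vowel).
yedovo ~ yezuvu, yiwabo ~ yiwevu — Wisol o corresponds to Kuvasish u word-finally.
Applying these to Wisol 'sado':
  sado → sedo   (a→e after a consonant, before a consonant other than r, m, n, p, b, f, v)
  sedo → sezo   (d→z between vowels (before a back vowel))
  sezo → sezu   (o→u word-finally)
So the Kuvasish cognate is 'sezu'.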